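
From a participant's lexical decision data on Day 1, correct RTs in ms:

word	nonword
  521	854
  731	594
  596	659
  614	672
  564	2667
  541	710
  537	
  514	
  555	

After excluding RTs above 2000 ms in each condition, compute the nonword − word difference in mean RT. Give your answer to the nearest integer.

123 ms

nonword: exclude 2667
M(word) = 5173/9 = 574.778
M(nonword) = 3489/5 = 697.800
Difference = 697.800 − 574.778 = 123.022 ms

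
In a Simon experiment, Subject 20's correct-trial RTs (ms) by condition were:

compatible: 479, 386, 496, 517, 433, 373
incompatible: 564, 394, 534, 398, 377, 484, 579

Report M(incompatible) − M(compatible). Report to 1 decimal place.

M(compatible) = 2684/6 = 447.333
M(incompatible) = 3330/7 = 475.714
Difference = 475.714 − 447.333 = 28.381 ms

28.4 ms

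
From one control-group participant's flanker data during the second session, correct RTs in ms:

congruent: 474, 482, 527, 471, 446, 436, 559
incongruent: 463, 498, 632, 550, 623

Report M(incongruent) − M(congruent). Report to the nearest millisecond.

68 ms

M(congruent) = 3395/7 = 485.000
M(incongruent) = 2766/5 = 553.200
Difference = 553.200 − 485.000 = 68.200 ms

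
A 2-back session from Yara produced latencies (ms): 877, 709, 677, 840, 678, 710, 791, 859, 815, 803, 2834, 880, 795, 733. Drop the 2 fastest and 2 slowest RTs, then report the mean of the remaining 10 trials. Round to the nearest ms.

Sorted: 677, 678, 709, 710, 733, 791, 795, 803, 815, 840, 859, 877, 880, 2834
Drop lowest 2 (677, 678) and highest 2 (880, 2834)
Remaining (n=10): Σ = 7932, mean = 7932/10 = 793.200

793 ms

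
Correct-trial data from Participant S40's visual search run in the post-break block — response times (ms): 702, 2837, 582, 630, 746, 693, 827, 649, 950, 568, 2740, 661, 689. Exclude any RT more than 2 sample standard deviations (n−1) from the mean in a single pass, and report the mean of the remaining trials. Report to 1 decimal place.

n = 13, ΣRT = 13274, M = 1021.077
Σ(x−M)² = 7509482.92; s = √(7509482.92/12) = 791.069
Cutoffs: 1021.077 ± 2·791.069 → [-561.1, 2603.2]
Outside: 2740, 2837 → excluded.
Retained (n=11): Σ = 7697, mean = 7697/11 = 699.727

699.7 ms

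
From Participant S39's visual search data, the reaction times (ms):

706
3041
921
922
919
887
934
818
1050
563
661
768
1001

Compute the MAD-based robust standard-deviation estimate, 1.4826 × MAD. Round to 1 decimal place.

149.7 ms

Sorted: 563, 661, 706, 768, 818, 887, 919, 921, 922, 934, 1001, 1050, 3041 → median = 919
|x − 919| sorted: 0, 2, 3, 15, 32, 82, 101, 131, 151, 213, 258, 356, 2122 → MAD = 101
Robust SD ≈ 1.4826 × 101 = 149.743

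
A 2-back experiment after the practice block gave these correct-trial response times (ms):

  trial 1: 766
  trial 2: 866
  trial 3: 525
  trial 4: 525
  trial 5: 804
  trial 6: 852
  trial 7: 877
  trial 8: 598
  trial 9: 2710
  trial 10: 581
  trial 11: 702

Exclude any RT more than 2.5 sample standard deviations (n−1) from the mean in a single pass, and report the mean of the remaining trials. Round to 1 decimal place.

709.6 ms

n = 11, ΣRT = 9806, M = 891.455
Σ(x−M)² = 3819876.73; s = √(3819876.73/10) = 618.052
Cutoffs: 891.455 ± 2.5·618.052 → [-653.7, 2436.6]
Outside: 2710 → excluded.
Retained (n=10): Σ = 7096, mean = 7096/10 = 709.600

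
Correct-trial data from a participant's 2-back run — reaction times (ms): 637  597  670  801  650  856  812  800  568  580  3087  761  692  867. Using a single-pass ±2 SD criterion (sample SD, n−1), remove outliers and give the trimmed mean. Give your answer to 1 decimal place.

n = 14, ΣRT = 12378, M = 884.143
Σ(x−M)² = 5361605.71; s = √(5361605.71/13) = 642.208
Cutoffs: 884.143 ± 2·642.208 → [-400.3, 2168.6]
Outside: 3087 → excluded.
Retained (n=13): Σ = 9291, mean = 9291/13 = 714.692

714.7 ms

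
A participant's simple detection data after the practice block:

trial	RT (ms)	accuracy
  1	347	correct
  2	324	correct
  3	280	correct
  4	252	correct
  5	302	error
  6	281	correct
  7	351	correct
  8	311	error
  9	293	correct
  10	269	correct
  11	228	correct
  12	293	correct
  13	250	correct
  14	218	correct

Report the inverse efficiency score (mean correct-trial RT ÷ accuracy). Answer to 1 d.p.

Correct trials (n=12): 347, 324, 280, 252, 281, 351, 293, 269, 228, 293, 250, 218
Mean correct RT = 3386/12 = 282.1667 ms
Proportion correct = 12/14
IES = 282.1667 / (12/14) = 329.194 ms

329.2 ms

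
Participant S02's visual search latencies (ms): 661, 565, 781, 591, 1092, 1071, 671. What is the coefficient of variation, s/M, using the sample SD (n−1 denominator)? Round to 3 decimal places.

n = 7, Σ = 5432, M = 776.0000
Σ(x−M)² = 289902.000; s = √(289902.000/6) = 219.8113
CV = 219.8113 / 776.0000 = 0.28326

0.283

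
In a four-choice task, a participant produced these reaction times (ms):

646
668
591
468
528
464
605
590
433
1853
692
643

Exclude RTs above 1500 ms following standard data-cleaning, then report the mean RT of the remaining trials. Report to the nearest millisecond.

Excluded: 1853
Retained (n=11): Σ = 6328
Mean = 6328/11 = 575.2727

575 ms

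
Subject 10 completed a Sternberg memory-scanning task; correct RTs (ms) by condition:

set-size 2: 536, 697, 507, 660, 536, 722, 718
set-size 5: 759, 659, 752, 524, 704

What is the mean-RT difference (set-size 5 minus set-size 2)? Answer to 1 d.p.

54.5 ms

M(set-size 2) = 4376/7 = 625.143
M(set-size 5) = 3398/5 = 679.600
Difference = 679.600 − 625.143 = 54.457 ms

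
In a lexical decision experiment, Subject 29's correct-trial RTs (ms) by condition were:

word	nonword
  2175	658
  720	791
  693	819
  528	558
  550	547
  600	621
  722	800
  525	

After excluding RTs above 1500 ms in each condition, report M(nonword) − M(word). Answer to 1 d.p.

word: exclude 2175
M(word) = 4338/7 = 619.714
M(nonword) = 4794/7 = 684.857
Difference = 684.857 − 619.714 = 65.143 ms

65.1 ms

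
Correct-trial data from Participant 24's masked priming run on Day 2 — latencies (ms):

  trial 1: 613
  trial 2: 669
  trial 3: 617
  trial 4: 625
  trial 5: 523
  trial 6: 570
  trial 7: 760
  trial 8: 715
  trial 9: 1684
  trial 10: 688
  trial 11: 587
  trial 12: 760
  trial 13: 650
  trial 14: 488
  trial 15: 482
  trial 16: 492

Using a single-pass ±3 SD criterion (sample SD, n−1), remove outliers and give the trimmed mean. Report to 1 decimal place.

n = 16, ΣRT = 10923, M = 682.688
Σ(x−M)² = 1191303.44; s = √(1191303.44/15) = 281.816
Cutoffs: 682.688 ± 3·281.816 → [-162.8, 1528.1]
Outside: 1684 → excluded.
Retained (n=15): Σ = 9239, mean = 9239/15 = 615.933

615.9 ms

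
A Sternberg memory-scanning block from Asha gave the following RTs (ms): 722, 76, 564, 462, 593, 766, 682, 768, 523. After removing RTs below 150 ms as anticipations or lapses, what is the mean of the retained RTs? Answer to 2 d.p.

635.00 ms

Excluded: 76
Retained (n=8): Σ = 5080
Mean = 5080/8 = 635.0000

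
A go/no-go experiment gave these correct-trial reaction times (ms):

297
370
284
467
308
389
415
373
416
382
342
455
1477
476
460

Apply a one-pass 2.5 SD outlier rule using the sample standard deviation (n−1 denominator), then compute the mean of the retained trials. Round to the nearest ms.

n = 15, ΣRT = 6911, M = 460.733
Σ(x−M)² = 1159938.93; s = √(1159938.93/14) = 287.842
Cutoffs: 460.733 ± 2.5·287.842 → [-258.9, 1180.3]
Outside: 1477 → excluded.
Retained (n=14): Σ = 5434, mean = 5434/14 = 388.143

388 ms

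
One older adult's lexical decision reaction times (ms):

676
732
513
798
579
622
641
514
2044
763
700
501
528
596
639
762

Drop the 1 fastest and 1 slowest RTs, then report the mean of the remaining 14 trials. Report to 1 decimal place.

647.4 ms

Sorted: 501, 513, 514, 528, 579, 596, 622, 639, 641, 676, 700, 732, 762, 763, 798, 2044
Drop lowest 1 (501) and highest 1 (2044)
Remaining (n=14): Σ = 9063, mean = 9063/14 = 647.357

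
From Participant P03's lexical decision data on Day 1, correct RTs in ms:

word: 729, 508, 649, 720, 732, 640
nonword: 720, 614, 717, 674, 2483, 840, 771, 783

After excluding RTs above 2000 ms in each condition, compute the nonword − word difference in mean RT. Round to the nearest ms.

68 ms

nonword: exclude 2483
M(word) = 3978/6 = 663.000
M(nonword) = 5119/7 = 731.286
Difference = 731.286 − 663.000 = 68.286 ms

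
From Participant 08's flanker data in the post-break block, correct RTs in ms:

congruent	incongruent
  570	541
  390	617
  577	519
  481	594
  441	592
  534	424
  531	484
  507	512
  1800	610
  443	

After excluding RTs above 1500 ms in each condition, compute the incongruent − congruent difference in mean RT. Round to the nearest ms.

47 ms

congruent: exclude 1800
M(congruent) = 4474/9 = 497.111
M(incongruent) = 4893/9 = 543.667
Difference = 543.667 − 497.111 = 46.556 ms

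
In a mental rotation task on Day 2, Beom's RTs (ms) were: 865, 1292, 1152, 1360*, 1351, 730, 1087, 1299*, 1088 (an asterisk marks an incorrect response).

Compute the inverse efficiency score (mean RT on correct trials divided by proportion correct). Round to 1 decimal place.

Correct trials (n=7): 865, 1292, 1152, 1351, 730, 1087, 1088
Mean correct RT = 7565/7 = 1080.7143 ms
Proportion correct = 7/9
IES = 1080.7143 / (7/9) = 1389.490 ms

1389.5 ms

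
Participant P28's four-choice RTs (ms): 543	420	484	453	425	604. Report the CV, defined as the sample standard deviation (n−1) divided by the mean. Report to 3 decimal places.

0.149

n = 6, Σ = 2929, M = 488.1667
Σ(x−M)² = 26314.833; s = √(26314.833/5) = 72.5463
CV = 72.5463 / 488.1667 = 0.14861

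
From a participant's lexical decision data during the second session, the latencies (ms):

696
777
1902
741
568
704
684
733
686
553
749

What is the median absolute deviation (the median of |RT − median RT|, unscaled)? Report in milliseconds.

37 ms

Sorted: 553, 568, 684, 686, 696, 704, 733, 741, 749, 777, 1902 → median = 704
|x − 704|: 8, 73, 1198, 37, 136, 0, 20, 29, 18, 151, 45
Sorted deviations: 0, 8, 18, 20, 29, 37, 45, 73, 136, 151, 1198 → MAD = 37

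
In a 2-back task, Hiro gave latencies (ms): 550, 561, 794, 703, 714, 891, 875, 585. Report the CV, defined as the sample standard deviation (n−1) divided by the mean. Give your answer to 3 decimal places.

n = 8, Σ = 5673, M = 709.1250
Σ(x−M)² = 130526.875; s = √(130526.875/7) = 136.5529
CV = 136.5529 / 709.1250 = 0.19257

0.193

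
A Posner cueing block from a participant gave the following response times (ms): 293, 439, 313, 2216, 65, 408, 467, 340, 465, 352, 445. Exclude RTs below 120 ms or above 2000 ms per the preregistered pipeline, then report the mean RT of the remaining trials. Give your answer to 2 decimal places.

391.33 ms

Excluded: 65, 2216
Retained (n=9): Σ = 3522
Mean = 3522/9 = 391.3333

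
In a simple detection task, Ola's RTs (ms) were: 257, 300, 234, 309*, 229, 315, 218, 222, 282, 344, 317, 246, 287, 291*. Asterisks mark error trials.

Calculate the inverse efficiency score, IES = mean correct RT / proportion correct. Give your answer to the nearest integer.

316 ms

Correct trials (n=12): 257, 300, 234, 229, 315, 218, 222, 282, 344, 317, 246, 287
Mean correct RT = 3251/12 = 270.9167 ms
Proportion correct = 12/14
IES = 270.9167 / (12/14) = 316.069 ms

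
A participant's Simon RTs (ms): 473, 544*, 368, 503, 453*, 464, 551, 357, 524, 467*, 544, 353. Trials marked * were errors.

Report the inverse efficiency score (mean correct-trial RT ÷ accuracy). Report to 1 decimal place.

612.9 ms

Correct trials (n=9): 473, 368, 503, 464, 551, 357, 524, 544, 353
Mean correct RT = 4137/9 = 459.6667 ms
Proportion correct = 9/12
IES = 459.6667 / (9/12) = 612.889 ms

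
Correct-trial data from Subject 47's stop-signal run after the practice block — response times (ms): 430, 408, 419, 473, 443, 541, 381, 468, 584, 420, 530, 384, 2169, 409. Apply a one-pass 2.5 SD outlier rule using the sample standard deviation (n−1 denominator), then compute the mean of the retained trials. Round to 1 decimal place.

453.1 ms

n = 14, ΣRT = 8059, M = 575.643
Σ(x−M)² = 2782317.21; s = √(2782317.21/13) = 462.628
Cutoffs: 575.643 ± 2.5·462.628 → [-580.9, 1732.2]
Outside: 2169 → excluded.
Retained (n=13): Σ = 5890, mean = 5890/13 = 453.077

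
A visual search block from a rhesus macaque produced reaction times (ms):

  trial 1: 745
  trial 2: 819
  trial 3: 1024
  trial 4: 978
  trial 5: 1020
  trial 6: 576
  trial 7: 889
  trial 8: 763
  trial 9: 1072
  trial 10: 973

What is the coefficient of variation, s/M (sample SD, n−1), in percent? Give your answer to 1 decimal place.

n = 10, Σ = 8859, M = 885.9000
Σ(x−M)² = 223236.900; s = √(223236.900/9) = 157.4932
CV = 157.4932 / 885.9000 = 0.17778 = 17.778%

17.8%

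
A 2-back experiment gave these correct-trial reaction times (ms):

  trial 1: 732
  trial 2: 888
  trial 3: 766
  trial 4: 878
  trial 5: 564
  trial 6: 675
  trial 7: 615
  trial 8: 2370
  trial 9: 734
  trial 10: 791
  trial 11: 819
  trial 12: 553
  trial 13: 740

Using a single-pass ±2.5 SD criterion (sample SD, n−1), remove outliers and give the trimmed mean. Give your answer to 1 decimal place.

729.6 ms

n = 13, ΣRT = 11125, M = 855.769
Σ(x−M)² = 2619028.31; s = √(2619028.31/12) = 467.175
Cutoffs: 855.769 ± 2.5·467.175 → [-312.2, 2023.7]
Outside: 2370 → excluded.
Retained (n=12): Σ = 8755, mean = 8755/12 = 729.583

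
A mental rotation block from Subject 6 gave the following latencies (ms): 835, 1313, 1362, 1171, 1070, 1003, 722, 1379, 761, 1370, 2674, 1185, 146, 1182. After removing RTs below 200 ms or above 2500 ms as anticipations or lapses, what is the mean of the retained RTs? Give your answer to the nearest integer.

Excluded: 146, 2674
Retained (n=12): Σ = 13353
Mean = 13353/12 = 1112.7500

1113 ms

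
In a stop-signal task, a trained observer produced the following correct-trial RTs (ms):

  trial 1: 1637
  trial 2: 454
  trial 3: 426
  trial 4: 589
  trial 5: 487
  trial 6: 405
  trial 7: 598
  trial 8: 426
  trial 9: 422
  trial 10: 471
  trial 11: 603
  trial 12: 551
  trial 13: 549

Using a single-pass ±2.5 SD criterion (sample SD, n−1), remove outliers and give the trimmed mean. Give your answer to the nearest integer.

n = 13, ΣRT = 7618, M = 586.000
Σ(x−M)² = 1258944.00; s = √(1258944.00/12) = 323.901
Cutoffs: 586.000 ± 2.5·323.901 → [-223.8, 1395.8]
Outside: 1637 → excluded.
Retained (n=12): Σ = 5981, mean = 5981/12 = 498.417

498 ms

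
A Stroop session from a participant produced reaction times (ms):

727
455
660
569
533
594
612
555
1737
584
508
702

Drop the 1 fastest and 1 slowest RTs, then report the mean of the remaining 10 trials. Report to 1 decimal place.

Sorted: 455, 508, 533, 555, 569, 584, 594, 612, 660, 702, 727, 1737
Drop lowest 1 (455) and highest 1 (1737)
Remaining (n=10): Σ = 6044, mean = 6044/10 = 604.400

604.4 ms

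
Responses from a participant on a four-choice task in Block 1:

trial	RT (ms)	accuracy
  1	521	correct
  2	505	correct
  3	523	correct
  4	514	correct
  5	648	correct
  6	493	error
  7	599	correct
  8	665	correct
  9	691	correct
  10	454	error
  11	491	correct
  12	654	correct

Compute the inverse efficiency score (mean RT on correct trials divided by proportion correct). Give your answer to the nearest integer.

697 ms

Correct trials (n=10): 521, 505, 523, 514, 648, 599, 665, 691, 491, 654
Mean correct RT = 5811/10 = 581.1000 ms
Proportion correct = 10/12
IES = 581.1000 / (10/12) = 697.320 ms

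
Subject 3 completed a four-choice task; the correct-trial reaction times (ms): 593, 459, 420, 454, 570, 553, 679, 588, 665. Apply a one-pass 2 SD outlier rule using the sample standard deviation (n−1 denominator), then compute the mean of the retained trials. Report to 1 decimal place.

553.4 ms

n = 9, ΣRT = 4981, M = 553.444
Σ(x−M)² = 67858.22; s = √(67858.22/8) = 92.099
Cutoffs: 553.444 ± 2·92.099 → [369.2, 737.6]
No RTs fall outside the cutoffs; all 9 retained. Mean = 4981/9 = 553.444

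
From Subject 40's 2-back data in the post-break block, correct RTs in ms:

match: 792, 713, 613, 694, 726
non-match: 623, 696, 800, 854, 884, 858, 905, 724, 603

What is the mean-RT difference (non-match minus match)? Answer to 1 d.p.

64.3 ms

M(match) = 3538/5 = 707.600
M(non-match) = 6947/9 = 771.889
Difference = 771.889 − 707.600 = 64.289 ms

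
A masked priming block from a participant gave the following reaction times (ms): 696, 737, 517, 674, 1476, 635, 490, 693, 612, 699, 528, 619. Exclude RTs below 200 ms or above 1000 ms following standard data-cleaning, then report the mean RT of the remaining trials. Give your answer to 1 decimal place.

Excluded: 1476
Retained (n=11): Σ = 6900
Mean = 6900/11 = 627.2727

627.3 ms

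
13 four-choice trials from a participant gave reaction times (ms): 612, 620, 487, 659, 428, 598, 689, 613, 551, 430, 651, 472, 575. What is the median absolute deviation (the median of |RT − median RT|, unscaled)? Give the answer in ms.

53 ms

Sorted: 428, 430, 472, 487, 551, 575, 598, 612, 613, 620, 651, 659, 689 → median = 598
|x − 598|: 14, 22, 111, 61, 170, 0, 91, 15, 47, 168, 53, 126, 23
Sorted deviations: 0, 14, 15, 22, 23, 47, 53, 61, 91, 111, 126, 168, 170 → MAD = 53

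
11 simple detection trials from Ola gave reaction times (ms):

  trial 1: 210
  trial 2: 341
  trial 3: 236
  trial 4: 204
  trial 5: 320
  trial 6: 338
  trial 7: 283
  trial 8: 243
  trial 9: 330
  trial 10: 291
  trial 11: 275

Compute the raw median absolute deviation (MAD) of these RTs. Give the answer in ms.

Sorted: 204, 210, 236, 243, 275, 283, 291, 320, 330, 338, 341 → median = 283
|x − 283|: 73, 58, 47, 79, 37, 55, 0, 40, 47, 8, 8
Sorted deviations: 0, 8, 8, 37, 40, 47, 47, 55, 58, 73, 79 → MAD = 47

47 ms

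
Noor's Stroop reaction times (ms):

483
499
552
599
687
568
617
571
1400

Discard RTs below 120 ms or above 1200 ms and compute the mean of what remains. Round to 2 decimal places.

572.00 ms

Excluded: 1400
Retained (n=8): Σ = 4576
Mean = 4576/8 = 572.0000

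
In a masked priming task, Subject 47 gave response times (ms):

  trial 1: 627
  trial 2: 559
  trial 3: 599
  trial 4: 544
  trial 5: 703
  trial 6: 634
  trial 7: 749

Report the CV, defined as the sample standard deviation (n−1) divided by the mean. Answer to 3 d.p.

n = 7, Σ = 4415, M = 630.7143
Σ(x−M)² = 32909.429; s = √(32909.429/6) = 74.0601
CV = 74.0601 / 630.7143 = 0.11742

0.117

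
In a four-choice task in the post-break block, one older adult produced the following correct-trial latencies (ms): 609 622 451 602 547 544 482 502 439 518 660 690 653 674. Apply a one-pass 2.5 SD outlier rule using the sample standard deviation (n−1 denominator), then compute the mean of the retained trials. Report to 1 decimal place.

n = 14, ΣRT = 7993, M = 570.929
Σ(x−M)² = 93040.93; s = √(93040.93/13) = 84.599
Cutoffs: 570.929 ± 2.5·84.599 → [359.4, 782.4]
No RTs fall outside the cutoffs; all 14 retained. Mean = 7993/14 = 570.929

570.9 ms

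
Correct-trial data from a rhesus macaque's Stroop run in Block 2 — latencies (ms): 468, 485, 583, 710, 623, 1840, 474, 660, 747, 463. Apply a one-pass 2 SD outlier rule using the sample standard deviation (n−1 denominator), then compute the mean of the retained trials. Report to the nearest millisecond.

579 ms

n = 10, ΣRT = 7053, M = 705.300
Σ(x−M)² = 1530140.10; s = √(1530140.10/9) = 412.329
Cutoffs: 705.300 ± 2·412.329 → [-119.4, 1530.0]
Outside: 1840 → excluded.
Retained (n=9): Σ = 5213, mean = 5213/9 = 579.222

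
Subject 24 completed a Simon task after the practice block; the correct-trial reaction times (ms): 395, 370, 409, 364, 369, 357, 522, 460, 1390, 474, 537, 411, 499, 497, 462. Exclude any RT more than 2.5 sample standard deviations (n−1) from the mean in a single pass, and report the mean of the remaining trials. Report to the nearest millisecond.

n = 15, ΣRT = 7516, M = 501.067
Σ(x−M)² = 897898.93; s = √(897898.93/14) = 253.250
Cutoffs: 501.067 ± 2.5·253.250 → [-132.1, 1134.2]
Outside: 1390 → excluded.
Retained (n=14): Σ = 6126, mean = 6126/14 = 437.571

438 ms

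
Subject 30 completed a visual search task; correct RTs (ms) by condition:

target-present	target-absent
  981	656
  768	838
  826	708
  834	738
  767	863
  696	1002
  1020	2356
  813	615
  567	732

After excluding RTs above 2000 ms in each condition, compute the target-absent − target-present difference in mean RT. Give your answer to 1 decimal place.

-39.0 ms

target-absent: exclude 2356
M(target-present) = 7272/9 = 808.000
M(target-absent) = 6152/8 = 769.000
Difference = 769.000 − 808.000 = -39.000 ms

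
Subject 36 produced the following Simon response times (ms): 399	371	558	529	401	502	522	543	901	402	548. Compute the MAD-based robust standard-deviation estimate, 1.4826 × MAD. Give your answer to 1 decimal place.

53.4 ms

Sorted: 371, 399, 401, 402, 502, 522, 529, 543, 548, 558, 901 → median = 522
|x − 522| sorted: 0, 7, 20, 21, 26, 36, 120, 121, 123, 151, 379 → MAD = 36
Robust SD ≈ 1.4826 × 36 = 53.374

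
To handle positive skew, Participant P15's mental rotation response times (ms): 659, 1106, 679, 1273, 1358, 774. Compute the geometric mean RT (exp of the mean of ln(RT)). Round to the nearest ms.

ln(RT): 6.4907, 7.0085, 6.5206, 7.1491, 7.2138, 6.6516
Mean ln(RT) = 41.0343/6 = 6.83905
Geometric mean = exp(6.83905) = 933.61 ms

934 ms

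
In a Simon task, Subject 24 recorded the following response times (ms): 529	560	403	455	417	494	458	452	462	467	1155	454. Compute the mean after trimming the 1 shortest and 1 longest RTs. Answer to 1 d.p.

Sorted: 403, 417, 452, 454, 455, 458, 462, 467, 494, 529, 560, 1155
Drop lowest 1 (403) and highest 1 (1155)
Remaining (n=10): Σ = 4748, mean = 4748/10 = 474.800

474.8 ms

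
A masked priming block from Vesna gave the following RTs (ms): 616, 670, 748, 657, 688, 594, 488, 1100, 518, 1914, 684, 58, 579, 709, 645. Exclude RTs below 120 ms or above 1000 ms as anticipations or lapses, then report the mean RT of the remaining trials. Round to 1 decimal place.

Excluded: 58, 1100, 1914
Retained (n=12): Σ = 7596
Mean = 7596/12 = 633.0000

633.0 ms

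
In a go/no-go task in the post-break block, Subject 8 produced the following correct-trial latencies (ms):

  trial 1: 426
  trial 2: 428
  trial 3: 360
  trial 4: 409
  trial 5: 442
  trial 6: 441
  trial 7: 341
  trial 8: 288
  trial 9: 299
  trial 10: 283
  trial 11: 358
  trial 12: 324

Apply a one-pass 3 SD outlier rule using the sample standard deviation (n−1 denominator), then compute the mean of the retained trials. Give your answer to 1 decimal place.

n = 12, ΣRT = 4399, M = 366.583
Σ(x−M)² = 40640.92; s = √(40640.92/11) = 60.783
Cutoffs: 366.583 ± 3·60.783 → [184.2, 548.9]
No RTs fall outside the cutoffs; all 12 retained. Mean = 4399/12 = 366.583

366.6 ms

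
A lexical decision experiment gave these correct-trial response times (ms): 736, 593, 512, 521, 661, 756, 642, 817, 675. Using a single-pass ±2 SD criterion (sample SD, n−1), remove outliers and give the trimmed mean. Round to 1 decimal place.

657.0 ms

n = 9, ΣRT = 5913, M = 657.000
Σ(x−M)² = 85824.00; s = √(85824.00/8) = 103.576
Cutoffs: 657.000 ± 2·103.576 → [449.8, 864.2]
No RTs fall outside the cutoffs; all 9 retained. Mean = 5913/9 = 657.000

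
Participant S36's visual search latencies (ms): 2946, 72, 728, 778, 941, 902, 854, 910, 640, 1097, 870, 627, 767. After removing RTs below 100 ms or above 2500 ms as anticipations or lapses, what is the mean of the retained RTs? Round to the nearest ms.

Excluded: 72, 2946
Retained (n=11): Σ = 9114
Mean = 9114/11 = 828.5455

829 ms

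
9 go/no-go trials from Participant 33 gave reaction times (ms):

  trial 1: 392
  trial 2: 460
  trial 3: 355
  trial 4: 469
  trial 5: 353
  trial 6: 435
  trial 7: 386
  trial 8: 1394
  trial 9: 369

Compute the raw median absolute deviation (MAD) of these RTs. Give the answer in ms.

39 ms

Sorted: 353, 355, 369, 386, 392, 435, 460, 469, 1394 → median = 392
|x − 392|: 0, 68, 37, 77, 39, 43, 6, 1002, 23
Sorted deviations: 0, 6, 23, 37, 39, 43, 68, 77, 1002 → MAD = 39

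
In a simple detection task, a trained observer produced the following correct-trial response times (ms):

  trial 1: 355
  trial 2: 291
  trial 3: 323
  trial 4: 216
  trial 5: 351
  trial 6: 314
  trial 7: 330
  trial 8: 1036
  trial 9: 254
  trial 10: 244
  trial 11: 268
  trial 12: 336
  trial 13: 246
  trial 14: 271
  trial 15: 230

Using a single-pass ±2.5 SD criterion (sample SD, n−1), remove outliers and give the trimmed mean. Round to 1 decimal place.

n = 15, ΣRT = 5065, M = 337.667
Σ(x−M)² = 551031.33; s = √(551031.33/14) = 198.392
Cutoffs: 337.667 ± 2.5·198.392 → [-158.3, 833.6]
Outside: 1036 → excluded.
Retained (n=14): Σ = 4029, mean = 4029/14 = 287.786

287.8 ms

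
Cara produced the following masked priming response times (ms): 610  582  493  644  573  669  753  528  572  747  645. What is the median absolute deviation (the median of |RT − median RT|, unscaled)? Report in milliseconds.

38 ms

Sorted: 493, 528, 572, 573, 582, 610, 644, 645, 669, 747, 753 → median = 610
|x − 610|: 0, 28, 117, 34, 37, 59, 143, 82, 38, 137, 35
Sorted deviations: 0, 28, 34, 35, 37, 38, 59, 82, 117, 137, 143 → MAD = 38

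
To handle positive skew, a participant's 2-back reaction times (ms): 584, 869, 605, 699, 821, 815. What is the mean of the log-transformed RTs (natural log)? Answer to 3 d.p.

ln(RT): 6.3699, 6.7673, 6.4052, 6.5497, 6.7105, 6.7032
Σ ln(RT) = 39.5058
Mean = 39.5058/6 = 6.58431

6.584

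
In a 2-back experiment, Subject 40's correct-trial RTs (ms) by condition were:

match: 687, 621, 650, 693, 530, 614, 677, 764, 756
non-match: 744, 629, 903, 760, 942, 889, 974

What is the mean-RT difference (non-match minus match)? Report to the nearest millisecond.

M(match) = 5992/9 = 665.778
M(non-match) = 5841/7 = 834.429
Difference = 834.429 − 665.778 = 168.651 ms

169 ms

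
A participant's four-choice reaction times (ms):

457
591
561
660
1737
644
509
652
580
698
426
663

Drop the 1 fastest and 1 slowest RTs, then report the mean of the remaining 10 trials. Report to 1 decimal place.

Sorted: 426, 457, 509, 561, 580, 591, 644, 652, 660, 663, 698, 1737
Drop lowest 1 (426) and highest 1 (1737)
Remaining (n=10): Σ = 6015, mean = 6015/10 = 601.500

601.5 ms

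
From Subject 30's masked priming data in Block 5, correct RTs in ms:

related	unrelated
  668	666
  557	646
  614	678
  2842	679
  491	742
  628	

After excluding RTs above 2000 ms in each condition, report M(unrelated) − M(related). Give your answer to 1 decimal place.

related: exclude 2842
M(related) = 2958/5 = 591.600
M(unrelated) = 3411/5 = 682.200
Difference = 682.200 − 591.600 = 90.600 ms

90.6 ms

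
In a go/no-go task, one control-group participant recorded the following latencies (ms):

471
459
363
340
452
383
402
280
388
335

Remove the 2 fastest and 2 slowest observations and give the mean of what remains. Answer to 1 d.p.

388.0 ms

Sorted: 280, 335, 340, 363, 383, 388, 402, 452, 459, 471
Drop lowest 2 (280, 335) and highest 2 (459, 471)
Remaining (n=6): Σ = 2328, mean = 2328/6 = 388.000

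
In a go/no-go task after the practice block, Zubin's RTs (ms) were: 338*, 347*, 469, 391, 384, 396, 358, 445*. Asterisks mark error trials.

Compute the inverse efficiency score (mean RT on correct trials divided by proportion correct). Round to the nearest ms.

639 ms

Correct trials (n=5): 469, 391, 384, 396, 358
Mean correct RT = 1998/5 = 399.6000 ms
Proportion correct = 5/8
IES = 399.6000 / (5/8) = 639.360 ms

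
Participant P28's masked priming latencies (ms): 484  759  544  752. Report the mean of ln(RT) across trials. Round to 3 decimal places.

ln(RT): 6.1821, 6.6320, 6.2989, 6.6227
Σ ln(RT) = 25.7358
Mean = 25.7358/4 = 6.43394

6.434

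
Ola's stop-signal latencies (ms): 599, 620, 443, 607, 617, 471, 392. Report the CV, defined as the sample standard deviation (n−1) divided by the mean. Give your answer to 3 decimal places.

n = 7, Σ = 3749, M = 535.5714
Σ(x−M)² = 56235.714; s = √(56235.714/6) = 96.8123
CV = 96.8123 / 535.5714 = 0.18076

0.181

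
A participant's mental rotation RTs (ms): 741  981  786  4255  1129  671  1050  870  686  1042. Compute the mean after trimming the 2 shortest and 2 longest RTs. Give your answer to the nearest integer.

912 ms

Sorted: 671, 686, 741, 786, 870, 981, 1042, 1050, 1129, 4255
Drop lowest 2 (671, 686) and highest 2 (1129, 4255)
Remaining (n=6): Σ = 5470, mean = 5470/6 = 911.667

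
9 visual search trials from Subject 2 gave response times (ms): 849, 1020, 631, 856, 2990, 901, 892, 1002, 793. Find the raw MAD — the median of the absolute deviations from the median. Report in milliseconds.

99 ms

Sorted: 631, 793, 849, 856, 892, 901, 1002, 1020, 2990 → median = 892
|x − 892|: 43, 128, 261, 36, 2098, 9, 0, 110, 99
Sorted deviations: 0, 9, 36, 43, 99, 110, 128, 261, 2098 → MAD = 99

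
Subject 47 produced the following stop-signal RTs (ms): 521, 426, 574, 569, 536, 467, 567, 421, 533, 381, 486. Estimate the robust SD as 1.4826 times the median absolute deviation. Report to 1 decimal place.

71.2 ms

Sorted: 381, 421, 426, 467, 486, 521, 533, 536, 567, 569, 574 → median = 521
|x − 521| sorted: 0, 12, 15, 35, 46, 48, 53, 54, 95, 100, 140 → MAD = 48
Robust SD ≈ 1.4826 × 48 = 71.165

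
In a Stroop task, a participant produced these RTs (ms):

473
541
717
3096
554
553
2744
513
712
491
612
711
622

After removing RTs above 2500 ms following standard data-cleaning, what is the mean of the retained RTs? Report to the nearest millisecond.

591 ms

Excluded: 2744, 3096
Retained (n=11): Σ = 6499
Mean = 6499/11 = 590.8182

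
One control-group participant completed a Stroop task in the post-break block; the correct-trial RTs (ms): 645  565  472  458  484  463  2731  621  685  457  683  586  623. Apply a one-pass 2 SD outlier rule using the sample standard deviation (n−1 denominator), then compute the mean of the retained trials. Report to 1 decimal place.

561.8 ms

n = 13, ΣRT = 9473, M = 728.692
Σ(x−M)² = 4433610.77; s = √(4433610.77/12) = 607.838
Cutoffs: 728.692 ± 2·607.838 → [-487.0, 1944.4]
Outside: 2731 → excluded.
Retained (n=12): Σ = 6742, mean = 6742/12 = 561.833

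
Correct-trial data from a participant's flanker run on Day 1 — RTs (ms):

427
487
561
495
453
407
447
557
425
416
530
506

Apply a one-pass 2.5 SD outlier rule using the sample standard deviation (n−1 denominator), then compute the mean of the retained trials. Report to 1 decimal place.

475.9 ms

n = 12, ΣRT = 5711, M = 475.917
Σ(x−M)² = 32816.92; s = √(32816.92/11) = 54.620
Cutoffs: 475.917 ± 2.5·54.620 → [339.4, 612.5]
No RTs fall outside the cutoffs; all 12 retained. Mean = 5711/12 = 475.917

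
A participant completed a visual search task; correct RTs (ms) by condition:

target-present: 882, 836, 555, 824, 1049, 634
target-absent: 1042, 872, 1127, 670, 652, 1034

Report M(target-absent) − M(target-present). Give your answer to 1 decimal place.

102.8 ms

M(target-present) = 4780/6 = 796.667
M(target-absent) = 5397/6 = 899.500
Difference = 899.500 − 796.667 = 102.833 ms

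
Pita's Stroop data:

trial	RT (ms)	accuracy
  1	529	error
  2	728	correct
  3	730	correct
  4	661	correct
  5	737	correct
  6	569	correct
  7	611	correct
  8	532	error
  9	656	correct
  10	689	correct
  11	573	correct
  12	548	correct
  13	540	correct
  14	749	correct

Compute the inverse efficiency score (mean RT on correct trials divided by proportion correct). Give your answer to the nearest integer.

Correct trials (n=12): 728, 730, 661, 737, 569, 611, 656, 689, 573, 548, 540, 749
Mean correct RT = 7791/12 = 649.2500 ms
Proportion correct = 12/14
IES = 649.2500 / (12/14) = 757.458 ms

757 ms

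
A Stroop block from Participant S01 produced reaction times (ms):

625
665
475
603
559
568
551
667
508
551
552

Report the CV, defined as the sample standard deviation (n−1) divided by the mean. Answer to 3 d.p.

0.105

n = 11, Σ = 6324, M = 574.9091
Σ(x−M)² = 36322.909; s = √(36322.909/10) = 60.2685
CV = 60.2685 / 574.9091 = 0.10483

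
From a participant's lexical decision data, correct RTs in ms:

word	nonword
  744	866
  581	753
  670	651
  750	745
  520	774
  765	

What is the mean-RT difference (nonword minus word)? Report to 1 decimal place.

86.1 ms

M(word) = 4030/6 = 671.667
M(nonword) = 3789/5 = 757.800
Difference = 757.800 − 671.667 = 86.133 ms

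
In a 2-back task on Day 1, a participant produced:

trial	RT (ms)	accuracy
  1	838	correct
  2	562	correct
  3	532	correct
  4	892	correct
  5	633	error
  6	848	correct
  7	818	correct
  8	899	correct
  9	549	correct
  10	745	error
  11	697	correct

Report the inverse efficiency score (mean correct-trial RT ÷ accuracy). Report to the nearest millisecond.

901 ms

Correct trials (n=9): 838, 562, 532, 892, 848, 818, 899, 549, 697
Mean correct RT = 6635/9 = 737.2222 ms
Proportion correct = 9/11
IES = 737.2222 / (9/11) = 901.049 ms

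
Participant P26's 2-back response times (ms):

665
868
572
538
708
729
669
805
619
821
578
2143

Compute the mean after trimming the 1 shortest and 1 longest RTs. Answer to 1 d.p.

Sorted: 538, 572, 578, 619, 665, 669, 708, 729, 805, 821, 868, 2143
Drop lowest 1 (538) and highest 1 (2143)
Remaining (n=10): Σ = 7034, mean = 7034/10 = 703.400

703.4 ms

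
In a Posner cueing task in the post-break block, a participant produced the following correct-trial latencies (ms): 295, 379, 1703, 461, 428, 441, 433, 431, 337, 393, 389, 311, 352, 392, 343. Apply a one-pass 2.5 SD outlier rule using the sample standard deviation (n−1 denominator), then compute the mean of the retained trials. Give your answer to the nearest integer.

n = 15, ΣRT = 7088, M = 472.533
Σ(x−M)² = 1656271.73; s = √(1656271.73/14) = 343.955
Cutoffs: 472.533 ± 2.5·343.955 → [-387.4, 1332.4]
Outside: 1703 → excluded.
Retained (n=14): Σ = 5385, mean = 5385/14 = 384.643

385 ms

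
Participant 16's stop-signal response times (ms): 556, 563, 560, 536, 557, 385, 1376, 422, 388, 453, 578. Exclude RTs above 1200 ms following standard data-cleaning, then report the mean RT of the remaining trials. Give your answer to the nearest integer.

Excluded: 1376
Retained (n=10): Σ = 4998
Mean = 4998/10 = 499.8000

500 ms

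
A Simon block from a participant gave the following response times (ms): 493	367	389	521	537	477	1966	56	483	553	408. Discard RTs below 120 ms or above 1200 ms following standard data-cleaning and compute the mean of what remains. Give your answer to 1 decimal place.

Excluded: 56, 1966
Retained (n=9): Σ = 4228
Mean = 4228/9 = 469.7778

469.8 ms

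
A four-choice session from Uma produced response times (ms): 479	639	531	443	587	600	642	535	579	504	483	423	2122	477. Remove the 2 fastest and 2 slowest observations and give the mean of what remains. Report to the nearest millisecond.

541 ms

Sorted: 423, 443, 477, 479, 483, 504, 531, 535, 579, 587, 600, 639, 642, 2122
Drop lowest 2 (423, 443) and highest 2 (642, 2122)
Remaining (n=10): Σ = 5414, mean = 5414/10 = 541.400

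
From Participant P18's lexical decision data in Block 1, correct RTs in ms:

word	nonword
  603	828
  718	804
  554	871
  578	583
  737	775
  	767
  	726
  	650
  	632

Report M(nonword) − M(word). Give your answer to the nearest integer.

99 ms

M(word) = 3190/5 = 638.000
M(nonword) = 6636/9 = 737.333
Difference = 737.333 − 638.000 = 99.333 ms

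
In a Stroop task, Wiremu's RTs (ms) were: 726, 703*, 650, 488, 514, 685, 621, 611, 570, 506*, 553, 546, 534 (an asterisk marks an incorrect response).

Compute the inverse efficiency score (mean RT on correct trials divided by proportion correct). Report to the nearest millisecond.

698 ms

Correct trials (n=11): 726, 650, 488, 514, 685, 621, 611, 570, 553, 546, 534
Mean correct RT = 6498/11 = 590.7273 ms
Proportion correct = 11/13
IES = 590.7273 / (11/13) = 698.132 ms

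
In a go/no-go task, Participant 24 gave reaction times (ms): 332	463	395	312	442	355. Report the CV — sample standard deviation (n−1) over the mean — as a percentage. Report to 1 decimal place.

n = 6, Σ = 2299, M = 383.1667
Σ(x−M)² = 18450.833; s = √(18450.833/5) = 60.7467
CV = 60.7467 / 383.1667 = 0.15854 = 15.854%

15.9%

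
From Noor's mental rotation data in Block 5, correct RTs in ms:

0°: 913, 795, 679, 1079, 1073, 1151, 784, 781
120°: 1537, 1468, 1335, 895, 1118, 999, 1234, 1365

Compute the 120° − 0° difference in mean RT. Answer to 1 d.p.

337.0 ms

M(0°) = 7255/8 = 906.875
M(120°) = 9951/8 = 1243.875
Difference = 1243.875 − 906.875 = 337.000 ms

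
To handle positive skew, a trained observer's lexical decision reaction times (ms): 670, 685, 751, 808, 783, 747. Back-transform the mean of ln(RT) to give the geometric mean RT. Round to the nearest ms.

ln(RT): 6.5073, 6.5294, 6.6214, 6.6946, 6.6631, 6.6161
Mean ln(RT) = 39.6319/6 = 6.60531
Geometric mean = exp(6.60531) = 739.01 ms

739 ms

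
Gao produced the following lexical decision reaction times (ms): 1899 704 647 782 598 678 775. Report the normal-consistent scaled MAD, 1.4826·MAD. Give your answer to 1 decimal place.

Sorted: 598, 647, 678, 704, 775, 782, 1899 → median = 704
|x − 704| sorted: 0, 26, 57, 71, 78, 106, 1195 → MAD = 71
Robust SD ≈ 1.4826 × 71 = 105.265

105.3 ms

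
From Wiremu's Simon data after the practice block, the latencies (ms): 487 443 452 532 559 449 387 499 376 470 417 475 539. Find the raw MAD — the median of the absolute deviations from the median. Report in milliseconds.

29 ms

Sorted: 376, 387, 417, 443, 449, 452, 470, 475, 487, 499, 532, 539, 559 → median = 470
|x − 470|: 17, 27, 18, 62, 89, 21, 83, 29, 94, 0, 53, 5, 69
Sorted deviations: 0, 5, 17, 18, 21, 27, 29, 53, 62, 69, 83, 89, 94 → MAD = 29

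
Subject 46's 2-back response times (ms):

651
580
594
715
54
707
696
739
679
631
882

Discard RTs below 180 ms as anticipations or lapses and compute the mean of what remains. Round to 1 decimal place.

687.4 ms

Excluded: 54
Retained (n=10): Σ = 6874
Mean = 6874/10 = 687.4000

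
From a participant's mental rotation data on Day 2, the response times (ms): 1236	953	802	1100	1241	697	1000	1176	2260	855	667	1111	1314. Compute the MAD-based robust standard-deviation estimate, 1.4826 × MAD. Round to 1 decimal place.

Sorted: 667, 697, 802, 855, 953, 1000, 1100, 1111, 1176, 1236, 1241, 1314, 2260 → median = 1100
|x − 1100| sorted: 0, 11, 76, 100, 136, 141, 147, 214, 245, 298, 403, 433, 1160 → MAD = 147
Robust SD ≈ 1.4826 × 147 = 217.942

217.9 ms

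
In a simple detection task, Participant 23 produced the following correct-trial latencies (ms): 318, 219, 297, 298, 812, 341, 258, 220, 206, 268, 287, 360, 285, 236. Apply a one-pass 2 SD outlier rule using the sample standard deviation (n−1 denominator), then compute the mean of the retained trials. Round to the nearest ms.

n = 14, ΣRT = 4405, M = 314.643
Σ(x−M)² = 293835.21; s = √(293835.21/13) = 150.342
Cutoffs: 314.643 ± 2·150.342 → [14.0, 615.3]
Outside: 812 → excluded.
Retained (n=13): Σ = 3593, mean = 3593/13 = 276.385

276 ms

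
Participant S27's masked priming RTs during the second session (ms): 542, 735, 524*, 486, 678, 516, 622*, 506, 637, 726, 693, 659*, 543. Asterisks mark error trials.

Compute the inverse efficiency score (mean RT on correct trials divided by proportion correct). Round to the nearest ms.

Correct trials (n=10): 542, 735, 486, 678, 516, 506, 637, 726, 693, 543
Mean correct RT = 6062/10 = 606.2000 ms
Proportion correct = 10/13
IES = 606.2000 / (10/13) = 788.060 ms

788 ms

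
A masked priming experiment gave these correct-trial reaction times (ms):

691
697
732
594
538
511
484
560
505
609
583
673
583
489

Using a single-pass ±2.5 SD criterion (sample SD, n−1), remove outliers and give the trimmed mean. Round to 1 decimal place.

589.2 ms

n = 14, ΣRT = 8249, M = 589.214
Σ(x−M)² = 87676.36; s = √(87676.36/13) = 82.124
Cutoffs: 589.214 ± 2.5·82.124 → [383.9, 794.5]
No RTs fall outside the cutoffs; all 14 retained. Mean = 8249/14 = 589.214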